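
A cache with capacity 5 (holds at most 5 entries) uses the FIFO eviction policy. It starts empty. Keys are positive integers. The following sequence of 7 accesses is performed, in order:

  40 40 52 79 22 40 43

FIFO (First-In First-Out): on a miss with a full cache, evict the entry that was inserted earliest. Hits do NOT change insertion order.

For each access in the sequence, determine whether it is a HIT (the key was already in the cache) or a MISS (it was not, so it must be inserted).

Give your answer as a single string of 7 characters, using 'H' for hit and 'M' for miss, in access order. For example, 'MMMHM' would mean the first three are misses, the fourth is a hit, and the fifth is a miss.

Answer: MHMMMHM

Derivation:
FIFO simulation (capacity=5):
  1. access 40: MISS. Cache (old->new): [40]
  2. access 40: HIT. Cache (old->new): [40]
  3. access 52: MISS. Cache (old->new): [40 52]
  4. access 79: MISS. Cache (old->new): [40 52 79]
  5. access 22: MISS. Cache (old->new): [40 52 79 22]
  6. access 40: HIT. Cache (old->new): [40 52 79 22]
  7. access 43: MISS. Cache (old->new): [40 52 79 22 43]
Total: 2 hits, 5 misses, 0 evictions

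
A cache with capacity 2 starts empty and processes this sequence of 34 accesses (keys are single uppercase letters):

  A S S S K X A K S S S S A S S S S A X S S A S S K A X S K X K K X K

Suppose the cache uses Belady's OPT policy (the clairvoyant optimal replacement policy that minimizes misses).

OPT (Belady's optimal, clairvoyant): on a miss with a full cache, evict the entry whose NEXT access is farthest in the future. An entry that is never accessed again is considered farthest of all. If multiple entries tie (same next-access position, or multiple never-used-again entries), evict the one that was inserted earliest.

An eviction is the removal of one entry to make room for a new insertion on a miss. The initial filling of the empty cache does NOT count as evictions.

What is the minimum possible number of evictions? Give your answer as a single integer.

Answer: 10

Derivation:
OPT (Belady) simulation (capacity=2):
  1. access A: MISS. Cache: [A]
  2. access S: MISS. Cache: [A S]
  3. access S: HIT. Next use of S: step 4. Cache: [A S]
  4. access S: HIT. Next use of S: step 9. Cache: [A S]
  5. access K: MISS, evict S (next use: step 9). Cache: [A K]
  6. access X: MISS, evict K (next use: step 8). Cache: [A X]
  7. access A: HIT. Next use of A: step 13. Cache: [A X]
  8. access K: MISS, evict X (next use: step 19). Cache: [A K]
  9. access S: MISS, evict K (next use: step 25). Cache: [A S]
  10. access S: HIT. Next use of S: step 11. Cache: [A S]
  11. access S: HIT. Next use of S: step 12. Cache: [A S]
  12. access S: HIT. Next use of S: step 14. Cache: [A S]
  13. access A: HIT. Next use of A: step 18. Cache: [A S]
  14. access S: HIT. Next use of S: step 15. Cache: [A S]
  15. access S: HIT. Next use of S: step 16. Cache: [A S]
  16. access S: HIT. Next use of S: step 17. Cache: [A S]
  17. access S: HIT. Next use of S: step 20. Cache: [A S]
  18. access A: HIT. Next use of A: step 22. Cache: [A S]
  19. access X: MISS, evict A (next use: step 22). Cache: [S X]
  20. access S: HIT. Next use of S: step 21. Cache: [S X]
  21. access S: HIT. Next use of S: step 23. Cache: [S X]
  22. access A: MISS, evict X (next use: step 27). Cache: [S A]
  23. access S: HIT. Next use of S: step 24. Cache: [S A]
  24. access S: HIT. Next use of S: step 28. Cache: [S A]
  25. access K: MISS, evict S (next use: step 28). Cache: [A K]
  26. access A: HIT. Next use of A: never. Cache: [A K]
  27. access X: MISS, evict A (next use: never). Cache: [K X]
  28. access S: MISS, evict X (next use: step 30). Cache: [K S]
  29. access K: HIT. Next use of K: step 31. Cache: [K S]
  30. access X: MISS, evict S (next use: never). Cache: [K X]
  31. access K: HIT. Next use of K: step 32. Cache: [K X]
  32. access K: HIT. Next use of K: step 34. Cache: [K X]
  33. access X: HIT. Next use of X: never. Cache: [K X]
  34. access K: HIT. Next use of K: never. Cache: [K X]
Total: 22 hits, 12 misses, 10 evictions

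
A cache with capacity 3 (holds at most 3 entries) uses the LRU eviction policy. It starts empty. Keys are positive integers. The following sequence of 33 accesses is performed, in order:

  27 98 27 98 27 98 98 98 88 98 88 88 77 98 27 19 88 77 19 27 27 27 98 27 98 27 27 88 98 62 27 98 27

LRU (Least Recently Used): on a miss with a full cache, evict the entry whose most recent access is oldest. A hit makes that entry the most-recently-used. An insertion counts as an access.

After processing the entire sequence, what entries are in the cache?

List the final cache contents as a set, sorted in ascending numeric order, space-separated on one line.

Answer: 27 62 98

Derivation:
LRU simulation (capacity=3):
  1. access 27: MISS. Cache (LRU->MRU): [27]
  2. access 98: MISS. Cache (LRU->MRU): [27 98]
  3. access 27: HIT. Cache (LRU->MRU): [98 27]
  4. access 98: HIT. Cache (LRU->MRU): [27 98]
  5. access 27: HIT. Cache (LRU->MRU): [98 27]
  6. access 98: HIT. Cache (LRU->MRU): [27 98]
  7. access 98: HIT. Cache (LRU->MRU): [27 98]
  8. access 98: HIT. Cache (LRU->MRU): [27 98]
  9. access 88: MISS. Cache (LRU->MRU): [27 98 88]
  10. access 98: HIT. Cache (LRU->MRU): [27 88 98]
  11. access 88: HIT. Cache (LRU->MRU): [27 98 88]
  12. access 88: HIT. Cache (LRU->MRU): [27 98 88]
  13. access 77: MISS, evict 27. Cache (LRU->MRU): [98 88 77]
  14. access 98: HIT. Cache (LRU->MRU): [88 77 98]
  15. access 27: MISS, evict 88. Cache (LRU->MRU): [77 98 27]
  16. access 19: MISS, evict 77. Cache (LRU->MRU): [98 27 19]
  17. access 88: MISS, evict 98. Cache (LRU->MRU): [27 19 88]
  18. access 77: MISS, evict 27. Cache (LRU->MRU): [19 88 77]
  19. access 19: HIT. Cache (LRU->MRU): [88 77 19]
  20. access 27: MISS, evict 88. Cache (LRU->MRU): [77 19 27]
  21. access 27: HIT. Cache (LRU->MRU): [77 19 27]
  22. access 27: HIT. Cache (LRU->MRU): [77 19 27]
  23. access 98: MISS, evict 77. Cache (LRU->MRU): [19 27 98]
  24. access 27: HIT. Cache (LRU->MRU): [19 98 27]
  25. access 98: HIT. Cache (LRU->MRU): [19 27 98]
  26. access 27: HIT. Cache (LRU->MRU): [19 98 27]
  27. access 27: HIT. Cache (LRU->MRU): [19 98 27]
  28. access 88: MISS, evict 19. Cache (LRU->MRU): [98 27 88]
  29. access 98: HIT. Cache (LRU->MRU): [27 88 98]
  30. access 62: MISS, evict 27. Cache (LRU->MRU): [88 98 62]
  31. access 27: MISS, evict 88. Cache (LRU->MRU): [98 62 27]
  32. access 98: HIT. Cache (LRU->MRU): [62 27 98]
  33. access 27: HIT. Cache (LRU->MRU): [62 98 27]
Total: 20 hits, 13 misses, 10 evictions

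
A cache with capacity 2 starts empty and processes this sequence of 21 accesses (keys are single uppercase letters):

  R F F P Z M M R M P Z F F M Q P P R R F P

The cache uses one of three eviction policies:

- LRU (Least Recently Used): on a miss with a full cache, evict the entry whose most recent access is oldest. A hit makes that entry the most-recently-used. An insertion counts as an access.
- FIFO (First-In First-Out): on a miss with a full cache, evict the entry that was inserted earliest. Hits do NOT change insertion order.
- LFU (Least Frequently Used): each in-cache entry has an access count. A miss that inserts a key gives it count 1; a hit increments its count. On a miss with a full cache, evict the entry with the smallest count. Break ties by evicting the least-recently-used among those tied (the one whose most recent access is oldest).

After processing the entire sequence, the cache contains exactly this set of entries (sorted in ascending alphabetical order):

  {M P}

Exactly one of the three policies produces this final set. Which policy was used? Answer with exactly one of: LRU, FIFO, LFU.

Simulating under each policy and comparing final sets:
  LRU: final set = {F P} -> differs
  FIFO: final set = {F P} -> differs
  LFU: final set = {M P} -> MATCHES target
Only LFU produces the target set.

Answer: LFU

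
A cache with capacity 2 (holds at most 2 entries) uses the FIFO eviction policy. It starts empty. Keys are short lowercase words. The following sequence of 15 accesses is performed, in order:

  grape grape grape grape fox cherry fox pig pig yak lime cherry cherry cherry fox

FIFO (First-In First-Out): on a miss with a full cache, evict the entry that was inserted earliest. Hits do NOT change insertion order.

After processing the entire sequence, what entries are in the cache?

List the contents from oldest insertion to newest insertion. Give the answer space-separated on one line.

FIFO simulation (capacity=2):
  1. access grape: MISS. Cache (old->new): [grape]
  2. access grape: HIT. Cache (old->new): [grape]
  3. access grape: HIT. Cache (old->new): [grape]
  4. access grape: HIT. Cache (old->new): [grape]
  5. access fox: MISS. Cache (old->new): [grape fox]
  6. access cherry: MISS, evict grape. Cache (old->new): [fox cherry]
  7. access fox: HIT. Cache (old->new): [fox cherry]
  8. access pig: MISS, evict fox. Cache (old->new): [cherry pig]
  9. access pig: HIT. Cache (old->new): [cherry pig]
  10. access yak: MISS, evict cherry. Cache (old->new): [pig yak]
  11. access lime: MISS, evict pig. Cache (old->new): [yak lime]
  12. access cherry: MISS, evict yak. Cache (old->new): [lime cherry]
  13. access cherry: HIT. Cache (old->new): [lime cherry]
  14. access cherry: HIT. Cache (old->new): [lime cherry]
  15. access fox: MISS, evict lime. Cache (old->new): [cherry fox]
Total: 7 hits, 8 misses, 6 evictions

Answer: cherry fox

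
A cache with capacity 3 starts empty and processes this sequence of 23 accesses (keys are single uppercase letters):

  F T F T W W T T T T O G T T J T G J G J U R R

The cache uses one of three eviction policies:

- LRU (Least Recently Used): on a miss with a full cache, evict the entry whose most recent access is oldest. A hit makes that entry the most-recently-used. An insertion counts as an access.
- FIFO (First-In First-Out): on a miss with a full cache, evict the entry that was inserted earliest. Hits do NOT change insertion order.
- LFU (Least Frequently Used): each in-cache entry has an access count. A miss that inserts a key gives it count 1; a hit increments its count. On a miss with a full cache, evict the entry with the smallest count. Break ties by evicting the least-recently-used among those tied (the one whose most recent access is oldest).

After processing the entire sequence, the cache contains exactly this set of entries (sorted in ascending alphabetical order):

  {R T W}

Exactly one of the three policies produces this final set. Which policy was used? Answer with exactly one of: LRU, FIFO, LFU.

Simulating under each policy and comparing final sets:
  LRU: final set = {J R U} -> differs
  FIFO: final set = {J R U} -> differs
  LFU: final set = {R T W} -> MATCHES target
Only LFU produces the target set.

Answer: LFU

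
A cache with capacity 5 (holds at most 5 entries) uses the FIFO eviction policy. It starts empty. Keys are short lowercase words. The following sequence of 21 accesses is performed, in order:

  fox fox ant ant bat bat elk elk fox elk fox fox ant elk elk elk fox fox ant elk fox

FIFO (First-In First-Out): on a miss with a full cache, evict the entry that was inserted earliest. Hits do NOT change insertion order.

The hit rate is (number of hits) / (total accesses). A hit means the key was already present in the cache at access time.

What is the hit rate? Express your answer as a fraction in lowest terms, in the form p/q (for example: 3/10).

FIFO simulation (capacity=5):
  1. access fox: MISS. Cache (old->new): [fox]
  2. access fox: HIT. Cache (old->new): [fox]
  3. access ant: MISS. Cache (old->new): [fox ant]
  4. access ant: HIT. Cache (old->new): [fox ant]
  5. access bat: MISS. Cache (old->new): [fox ant bat]
  6. access bat: HIT. Cache (old->new): [fox ant bat]
  7. access elk: MISS. Cache (old->new): [fox ant bat elk]
  8. access elk: HIT. Cache (old->new): [fox ant bat elk]
  9. access fox: HIT. Cache (old->new): [fox ant bat elk]
  10. access elk: HIT. Cache (old->new): [fox ant bat elk]
  11. access fox: HIT. Cache (old->new): [fox ant bat elk]
  12. access fox: HIT. Cache (old->new): [fox ant bat elk]
  13. access ant: HIT. Cache (old->new): [fox ant bat elk]
  14. access elk: HIT. Cache (old->new): [fox ant bat elk]
  15. access elk: HIT. Cache (old->new): [fox ant bat elk]
  16. access elk: HIT. Cache (old->new): [fox ant bat elk]
  17. access fox: HIT. Cache (old->new): [fox ant bat elk]
  18. access fox: HIT. Cache (old->new): [fox ant bat elk]
  19. access ant: HIT. Cache (old->new): [fox ant bat elk]
  20. access elk: HIT. Cache (old->new): [fox ant bat elk]
  21. access fox: HIT. Cache (old->new): [fox ant bat elk]
Total: 17 hits, 4 misses, 0 evictions

Hit rate = 17/21

Answer: 17/21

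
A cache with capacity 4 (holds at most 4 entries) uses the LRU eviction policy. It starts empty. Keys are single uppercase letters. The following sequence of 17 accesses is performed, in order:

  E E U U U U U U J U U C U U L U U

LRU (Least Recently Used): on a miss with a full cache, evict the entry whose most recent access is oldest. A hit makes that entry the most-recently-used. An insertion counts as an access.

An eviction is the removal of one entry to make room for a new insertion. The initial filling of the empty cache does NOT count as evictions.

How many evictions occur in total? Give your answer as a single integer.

LRU simulation (capacity=4):
  1. access E: MISS. Cache (LRU->MRU): [E]
  2. access E: HIT. Cache (LRU->MRU): [E]
  3. access U: MISS. Cache (LRU->MRU): [E U]
  4. access U: HIT. Cache (LRU->MRU): [E U]
  5. access U: HIT. Cache (LRU->MRU): [E U]
  6. access U: HIT. Cache (LRU->MRU): [E U]
  7. access U: HIT. Cache (LRU->MRU): [E U]
  8. access U: HIT. Cache (LRU->MRU): [E U]
  9. access J: MISS. Cache (LRU->MRU): [E U J]
  10. access U: HIT. Cache (LRU->MRU): [E J U]
  11. access U: HIT. Cache (LRU->MRU): [E J U]
  12. access C: MISS. Cache (LRU->MRU): [E J U C]
  13. access U: HIT. Cache (LRU->MRU): [E J C U]
  14. access U: HIT. Cache (LRU->MRU): [E J C U]
  15. access L: MISS, evict E. Cache (LRU->MRU): [J C U L]
  16. access U: HIT. Cache (LRU->MRU): [J C L U]
  17. access U: HIT. Cache (LRU->MRU): [J C L U]
Total: 12 hits, 5 misses, 1 evictions

Answer: 1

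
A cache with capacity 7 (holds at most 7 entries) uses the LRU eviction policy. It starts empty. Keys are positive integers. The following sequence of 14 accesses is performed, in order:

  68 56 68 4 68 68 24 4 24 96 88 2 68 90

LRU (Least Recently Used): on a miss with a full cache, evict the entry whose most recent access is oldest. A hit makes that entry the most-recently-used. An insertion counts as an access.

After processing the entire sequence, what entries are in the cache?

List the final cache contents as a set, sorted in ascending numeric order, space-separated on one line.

LRU simulation (capacity=7):
  1. access 68: MISS. Cache (LRU->MRU): [68]
  2. access 56: MISS. Cache (LRU->MRU): [68 56]
  3. access 68: HIT. Cache (LRU->MRU): [56 68]
  4. access 4: MISS. Cache (LRU->MRU): [56 68 4]
  5. access 68: HIT. Cache (LRU->MRU): [56 4 68]
  6. access 68: HIT. Cache (LRU->MRU): [56 4 68]
  7. access 24: MISS. Cache (LRU->MRU): [56 4 68 24]
  8. access 4: HIT. Cache (LRU->MRU): [56 68 24 4]
  9. access 24: HIT. Cache (LRU->MRU): [56 68 4 24]
  10. access 96: MISS. Cache (LRU->MRU): [56 68 4 24 96]
  11. access 88: MISS. Cache (LRU->MRU): [56 68 4 24 96 88]
  12. access 2: MISS. Cache (LRU->MRU): [56 68 4 24 96 88 2]
  13. access 68: HIT. Cache (LRU->MRU): [56 4 24 96 88 2 68]
  14. access 90: MISS, evict 56. Cache (LRU->MRU): [4 24 96 88 2 68 90]
Total: 6 hits, 8 misses, 1 evictions

Answer: 2 4 24 68 88 90 96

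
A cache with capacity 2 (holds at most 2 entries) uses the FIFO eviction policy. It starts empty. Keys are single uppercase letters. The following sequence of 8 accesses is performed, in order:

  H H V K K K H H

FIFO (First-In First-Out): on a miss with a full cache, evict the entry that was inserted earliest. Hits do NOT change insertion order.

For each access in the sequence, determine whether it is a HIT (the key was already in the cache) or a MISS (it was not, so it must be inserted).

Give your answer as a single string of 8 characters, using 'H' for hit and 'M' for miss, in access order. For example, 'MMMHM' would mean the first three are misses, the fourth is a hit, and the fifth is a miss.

FIFO simulation (capacity=2):
  1. access H: MISS. Cache (old->new): [H]
  2. access H: HIT. Cache (old->new): [H]
  3. access V: MISS. Cache (old->new): [H V]
  4. access K: MISS, evict H. Cache (old->new): [V K]
  5. access K: HIT. Cache (old->new): [V K]
  6. access K: HIT. Cache (old->new): [V K]
  7. access H: MISS, evict V. Cache (old->new): [K H]
  8. access H: HIT. Cache (old->new): [K H]
Total: 4 hits, 4 misses, 2 evictions

Answer: MHMMHHMH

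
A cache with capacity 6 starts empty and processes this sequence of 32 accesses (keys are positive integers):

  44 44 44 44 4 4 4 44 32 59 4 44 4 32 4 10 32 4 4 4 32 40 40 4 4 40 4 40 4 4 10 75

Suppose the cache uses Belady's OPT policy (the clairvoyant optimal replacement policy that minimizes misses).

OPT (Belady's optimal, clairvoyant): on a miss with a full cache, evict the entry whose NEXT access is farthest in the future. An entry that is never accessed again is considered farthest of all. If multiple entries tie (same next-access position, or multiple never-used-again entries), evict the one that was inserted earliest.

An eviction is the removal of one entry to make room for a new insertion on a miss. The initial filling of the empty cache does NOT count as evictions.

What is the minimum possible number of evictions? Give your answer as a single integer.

OPT (Belady) simulation (capacity=6):
  1. access 44: MISS. Cache: [44]
  2. access 44: HIT. Next use of 44: step 3. Cache: [44]
  3. access 44: HIT. Next use of 44: step 4. Cache: [44]
  4. access 44: HIT. Next use of 44: step 8. Cache: [44]
  5. access 4: MISS. Cache: [44 4]
  6. access 4: HIT. Next use of 4: step 7. Cache: [44 4]
  7. access 4: HIT. Next use of 4: step 11. Cache: [44 4]
  8. access 44: HIT. Next use of 44: step 12. Cache: [44 4]
  9. access 32: MISS. Cache: [44 4 32]
  10. access 59: MISS. Cache: [44 4 32 59]
  11. access 4: HIT. Next use of 4: step 13. Cache: [44 4 32 59]
  12. access 44: HIT. Next use of 44: never. Cache: [44 4 32 59]
  13. access 4: HIT. Next use of 4: step 15. Cache: [44 4 32 59]
  14. access 32: HIT. Next use of 32: step 17. Cache: [44 4 32 59]
  15. access 4: HIT. Next use of 4: step 18. Cache: [44 4 32 59]
  16. access 10: MISS. Cache: [44 4 32 59 10]
  17. access 32: HIT. Next use of 32: step 21. Cache: [44 4 32 59 10]
  18. access 4: HIT. Next use of 4: step 19. Cache: [44 4 32 59 10]
  19. access 4: HIT. Next use of 4: step 20. Cache: [44 4 32 59 10]
  20. access 4: HIT. Next use of 4: step 24. Cache: [44 4 32 59 10]
  21. access 32: HIT. Next use of 32: never. Cache: [44 4 32 59 10]
  22. access 40: MISS. Cache: [44 4 32 59 10 40]
  23. access 40: HIT. Next use of 40: step 26. Cache: [44 4 32 59 10 40]
  24. access 4: HIT. Next use of 4: step 25. Cache: [44 4 32 59 10 40]
  25. access 4: HIT. Next use of 4: step 27. Cache: [44 4 32 59 10 40]
  26. access 40: HIT. Next use of 40: step 28. Cache: [44 4 32 59 10 40]
  27. access 4: HIT. Next use of 4: step 29. Cache: [44 4 32 59 10 40]
  28. access 40: HIT. Next use of 40: never. Cache: [44 4 32 59 10 40]
  29. access 4: HIT. Next use of 4: step 30. Cache: [44 4 32 59 10 40]
  30. access 4: HIT. Next use of 4: never. Cache: [44 4 32 59 10 40]
  31. access 10: HIT. Next use of 10: never. Cache: [44 4 32 59 10 40]
  32. access 75: MISS, evict 44 (next use: never). Cache: [4 32 59 10 40 75]
Total: 25 hits, 7 misses, 1 evictions

Answer: 1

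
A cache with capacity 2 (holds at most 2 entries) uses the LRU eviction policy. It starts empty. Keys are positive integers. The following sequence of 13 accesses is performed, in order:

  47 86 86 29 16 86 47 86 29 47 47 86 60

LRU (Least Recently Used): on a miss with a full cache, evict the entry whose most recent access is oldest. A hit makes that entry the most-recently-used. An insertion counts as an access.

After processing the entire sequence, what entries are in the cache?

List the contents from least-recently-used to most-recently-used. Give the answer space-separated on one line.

LRU simulation (capacity=2):
  1. access 47: MISS. Cache (LRU->MRU): [47]
  2. access 86: MISS. Cache (LRU->MRU): [47 86]
  3. access 86: HIT. Cache (LRU->MRU): [47 86]
  4. access 29: MISS, evict 47. Cache (LRU->MRU): [86 29]
  5. access 16: MISS, evict 86. Cache (LRU->MRU): [29 16]
  6. access 86: MISS, evict 29. Cache (LRU->MRU): [16 86]
  7. access 47: MISS, evict 16. Cache (LRU->MRU): [86 47]
  8. access 86: HIT. Cache (LRU->MRU): [47 86]
  9. access 29: MISS, evict 47. Cache (LRU->MRU): [86 29]
  10. access 47: MISS, evict 86. Cache (LRU->MRU): [29 47]
  11. access 47: HIT. Cache (LRU->MRU): [29 47]
  12. access 86: MISS, evict 29. Cache (LRU->MRU): [47 86]
  13. access 60: MISS, evict 47. Cache (LRU->MRU): [86 60]
Total: 3 hits, 10 misses, 8 evictions

Answer: 86 60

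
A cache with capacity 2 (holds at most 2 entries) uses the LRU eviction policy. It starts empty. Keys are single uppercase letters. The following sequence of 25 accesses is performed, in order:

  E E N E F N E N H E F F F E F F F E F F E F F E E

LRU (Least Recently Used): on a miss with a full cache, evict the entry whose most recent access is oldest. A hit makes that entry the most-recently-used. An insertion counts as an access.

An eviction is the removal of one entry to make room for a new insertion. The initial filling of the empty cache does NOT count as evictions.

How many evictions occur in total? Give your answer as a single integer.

Answer: 6

Derivation:
LRU simulation (capacity=2):
  1. access E: MISS. Cache (LRU->MRU): [E]
  2. access E: HIT. Cache (LRU->MRU): [E]
  3. access N: MISS. Cache (LRU->MRU): [E N]
  4. access E: HIT. Cache (LRU->MRU): [N E]
  5. access F: MISS, evict N. Cache (LRU->MRU): [E F]
  6. access N: MISS, evict E. Cache (LRU->MRU): [F N]
  7. access E: MISS, evict F. Cache (LRU->MRU): [N E]
  8. access N: HIT. Cache (LRU->MRU): [E N]
  9. access H: MISS, evict E. Cache (LRU->MRU): [N H]
  10. access E: MISS, evict N. Cache (LRU->MRU): [H E]
  11. access F: MISS, evict H. Cache (LRU->MRU): [E F]
  12. access F: HIT. Cache (LRU->MRU): [E F]
  13. access F: HIT. Cache (LRU->MRU): [E F]
  14. access E: HIT. Cache (LRU->MRU): [F E]
  15. access F: HIT. Cache (LRU->MRU): [E F]
  16. access F: HIT. Cache (LRU->MRU): [E F]
  17. access F: HIT. Cache (LRU->MRU): [E F]
  18. access E: HIT. Cache (LRU->MRU): [F E]
  19. access F: HIT. Cache (LRU->MRU): [E F]
  20. access F: HIT. Cache (LRU->MRU): [E F]
  21. access E: HIT. Cache (LRU->MRU): [F E]
  22. access F: HIT. Cache (LRU->MRU): [E F]
  23. access F: HIT. Cache (LRU->MRU): [E F]
  24. access E: HIT. Cache (LRU->MRU): [F E]
  25. access E: HIT. Cache (LRU->MRU): [F E]
Total: 17 hits, 8 misses, 6 evictions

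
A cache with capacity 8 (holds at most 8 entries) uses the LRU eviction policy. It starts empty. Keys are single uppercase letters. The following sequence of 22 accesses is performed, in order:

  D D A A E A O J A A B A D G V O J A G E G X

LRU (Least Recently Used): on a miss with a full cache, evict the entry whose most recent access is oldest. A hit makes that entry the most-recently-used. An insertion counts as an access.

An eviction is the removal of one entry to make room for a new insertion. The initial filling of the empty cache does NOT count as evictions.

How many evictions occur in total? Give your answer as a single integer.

LRU simulation (capacity=8):
  1. access D: MISS. Cache (LRU->MRU): [D]
  2. access D: HIT. Cache (LRU->MRU): [D]
  3. access A: MISS. Cache (LRU->MRU): [D A]
  4. access A: HIT. Cache (LRU->MRU): [D A]
  5. access E: MISS. Cache (LRU->MRU): [D A E]
  6. access A: HIT. Cache (LRU->MRU): [D E A]
  7. access O: MISS. Cache (LRU->MRU): [D E A O]
  8. access J: MISS. Cache (LRU->MRU): [D E A O J]
  9. access A: HIT. Cache (LRU->MRU): [D E O J A]
  10. access A: HIT. Cache (LRU->MRU): [D E O J A]
  11. access B: MISS. Cache (LRU->MRU): [D E O J A B]
  12. access A: HIT. Cache (LRU->MRU): [D E O J B A]
  13. access D: HIT. Cache (LRU->MRU): [E O J B A D]
  14. access G: MISS. Cache (LRU->MRU): [E O J B A D G]
  15. access V: MISS. Cache (LRU->MRU): [E O J B A D G V]
  16. access O: HIT. Cache (LRU->MRU): [E J B A D G V O]
  17. access J: HIT. Cache (LRU->MRU): [E B A D G V O J]
  18. access A: HIT. Cache (LRU->MRU): [E B D G V O J A]
  19. access G: HIT. Cache (LRU->MRU): [E B D V O J A G]
  20. access E: HIT. Cache (LRU->MRU): [B D V O J A G E]
  21. access G: HIT. Cache (LRU->MRU): [B D V O J A E G]
  22. access X: MISS, evict B. Cache (LRU->MRU): [D V O J A E G X]
Total: 13 hits, 9 misses, 1 evictions

Answer: 1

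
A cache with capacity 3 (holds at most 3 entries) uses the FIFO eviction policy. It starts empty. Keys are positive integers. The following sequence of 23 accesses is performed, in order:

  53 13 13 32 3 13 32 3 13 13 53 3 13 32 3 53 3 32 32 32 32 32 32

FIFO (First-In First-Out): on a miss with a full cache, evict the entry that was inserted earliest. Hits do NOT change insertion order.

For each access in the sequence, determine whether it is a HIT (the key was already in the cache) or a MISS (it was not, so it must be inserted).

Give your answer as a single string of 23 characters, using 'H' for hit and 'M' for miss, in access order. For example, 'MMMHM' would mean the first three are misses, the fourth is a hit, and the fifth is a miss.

Answer: MMHMMHHHHHMHMMMMHHHHHHH

Derivation:
FIFO simulation (capacity=3):
  1. access 53: MISS. Cache (old->new): [53]
  2. access 13: MISS. Cache (old->new): [53 13]
  3. access 13: HIT. Cache (old->new): [53 13]
  4. access 32: MISS. Cache (old->new): [53 13 32]
  5. access 3: MISS, evict 53. Cache (old->new): [13 32 3]
  6. access 13: HIT. Cache (old->new): [13 32 3]
  7. access 32: HIT. Cache (old->new): [13 32 3]
  8. access 3: HIT. Cache (old->new): [13 32 3]
  9. access 13: HIT. Cache (old->new): [13 32 3]
  10. access 13: HIT. Cache (old->new): [13 32 3]
  11. access 53: MISS, evict 13. Cache (old->new): [32 3 53]
  12. access 3: HIT. Cache (old->new): [32 3 53]
  13. access 13: MISS, evict 32. Cache (old->new): [3 53 13]
  14. access 32: MISS, evict 3. Cache (old->new): [53 13 32]
  15. access 3: MISS, evict 53. Cache (old->new): [13 32 3]
  16. access 53: MISS, evict 13. Cache (old->new): [32 3 53]
  17. access 3: HIT. Cache (old->new): [32 3 53]
  18. access 32: HIT. Cache (old->new): [32 3 53]
  19. access 32: HIT. Cache (old->new): [32 3 53]
  20. access 32: HIT. Cache (old->new): [32 3 53]
  21. access 32: HIT. Cache (old->new): [32 3 53]
  22. access 32: HIT. Cache (old->new): [32 3 53]
  23. access 32: HIT. Cache (old->new): [32 3 53]
Total: 14 hits, 9 misses, 6 evictions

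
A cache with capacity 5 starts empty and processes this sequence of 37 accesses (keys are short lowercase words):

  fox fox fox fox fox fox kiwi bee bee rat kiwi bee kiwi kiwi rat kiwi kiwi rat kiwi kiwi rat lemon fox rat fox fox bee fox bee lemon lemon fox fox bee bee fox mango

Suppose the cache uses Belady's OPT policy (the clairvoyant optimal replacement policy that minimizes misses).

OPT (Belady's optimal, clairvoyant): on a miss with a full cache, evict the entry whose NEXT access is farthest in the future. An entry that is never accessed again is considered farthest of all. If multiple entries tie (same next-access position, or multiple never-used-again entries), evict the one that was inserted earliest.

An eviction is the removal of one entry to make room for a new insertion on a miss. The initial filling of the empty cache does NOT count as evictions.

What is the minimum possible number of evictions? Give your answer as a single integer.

OPT (Belady) simulation (capacity=5):
  1. access fox: MISS. Cache: [fox]
  2. access fox: HIT. Next use of fox: step 3. Cache: [fox]
  3. access fox: HIT. Next use of fox: step 4. Cache: [fox]
  4. access fox: HIT. Next use of fox: step 5. Cache: [fox]
  5. access fox: HIT. Next use of fox: step 6. Cache: [fox]
  6. access fox: HIT. Next use of fox: step 23. Cache: [fox]
  7. access kiwi: MISS. Cache: [fox kiwi]
  8. access bee: MISS. Cache: [fox kiwi bee]
  9. access bee: HIT. Next use of bee: step 12. Cache: [fox kiwi bee]
  10. access rat: MISS. Cache: [fox kiwi bee rat]
  11. access kiwi: HIT. Next use of kiwi: step 13. Cache: [fox kiwi bee rat]
  12. access bee: HIT. Next use of bee: step 27. Cache: [fox kiwi bee rat]
  13. access kiwi: HIT. Next use of kiwi: step 14. Cache: [fox kiwi bee rat]
  14. access kiwi: HIT. Next use of kiwi: step 16. Cache: [fox kiwi bee rat]
  15. access rat: HIT. Next use of rat: step 18. Cache: [fox kiwi bee rat]
  16. access kiwi: HIT. Next use of kiwi: step 17. Cache: [fox kiwi bee rat]
  17. access kiwi: HIT. Next use of kiwi: step 19. Cache: [fox kiwi bee rat]
  18. access rat: HIT. Next use of rat: step 21. Cache: [fox kiwi bee rat]
  19. access kiwi: HIT. Next use of kiwi: step 20. Cache: [fox kiwi bee rat]
  20. access kiwi: HIT. Next use of kiwi: never. Cache: [fox kiwi bee rat]
  21. access rat: HIT. Next use of rat: step 24. Cache: [fox kiwi bee rat]
  22. access lemon: MISS. Cache: [fox kiwi bee rat lemon]
  23. access fox: HIT. Next use of fox: step 25. Cache: [fox kiwi bee rat lemon]
  24. access rat: HIT. Next use of rat: never. Cache: [fox kiwi bee rat lemon]
  25. access fox: HIT. Next use of fox: step 26. Cache: [fox kiwi bee rat lemon]
  26. access fox: HIT. Next use of fox: step 28. Cache: [fox kiwi bee rat lemon]
  27. access bee: HIT. Next use of bee: step 29. Cache: [fox kiwi bee rat lemon]
  28. access fox: HIT. Next use of fox: step 32. Cache: [fox kiwi bee rat lemon]
  29. access bee: HIT. Next use of bee: step 34. Cache: [fox kiwi bee rat lemon]
  30. access lemon: HIT. Next use of lemon: step 31. Cache: [fox kiwi bee rat lemon]
  31. access lemon: HIT. Next use of lemon: never. Cache: [fox kiwi bee rat lemon]
  32. access fox: HIT. Next use of fox: step 33. Cache: [fox kiwi bee rat lemon]
  33. access fox: HIT. Next use of fox: step 36. Cache: [fox kiwi bee rat lemon]
  34. access bee: HIT. Next use of bee: step 35. Cache: [fox kiwi bee rat lemon]
  35. access bee: HIT. Next use of bee: never. Cache: [fox kiwi bee rat lemon]
  36. access fox: HIT. Next use of fox: never. Cache: [fox kiwi bee rat lemon]
  37. access mango: MISS, evict fox (next use: never). Cache: [kiwi bee rat lemon mango]
Total: 31 hits, 6 misses, 1 evictions

Answer: 1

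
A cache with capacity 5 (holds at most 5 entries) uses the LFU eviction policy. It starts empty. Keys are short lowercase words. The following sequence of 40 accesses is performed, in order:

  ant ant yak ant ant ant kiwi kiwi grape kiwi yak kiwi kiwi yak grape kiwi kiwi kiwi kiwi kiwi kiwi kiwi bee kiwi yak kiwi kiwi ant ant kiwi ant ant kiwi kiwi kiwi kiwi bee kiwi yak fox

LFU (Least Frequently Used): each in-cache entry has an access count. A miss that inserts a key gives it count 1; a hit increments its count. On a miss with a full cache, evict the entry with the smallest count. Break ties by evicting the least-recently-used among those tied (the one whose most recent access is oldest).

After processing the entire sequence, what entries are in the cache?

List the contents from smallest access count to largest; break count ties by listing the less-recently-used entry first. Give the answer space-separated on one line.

Answer: fox bee yak ant kiwi

Derivation:
LFU simulation (capacity=5):
  1. access ant: MISS. Cache: [ant(c=1)]
  2. access ant: HIT, count now 2. Cache: [ant(c=2)]
  3. access yak: MISS. Cache: [yak(c=1) ant(c=2)]
  4. access ant: HIT, count now 3. Cache: [yak(c=1) ant(c=3)]
  5. access ant: HIT, count now 4. Cache: [yak(c=1) ant(c=4)]
  6. access ant: HIT, count now 5. Cache: [yak(c=1) ant(c=5)]
  7. access kiwi: MISS. Cache: [yak(c=1) kiwi(c=1) ant(c=5)]
  8. access kiwi: HIT, count now 2. Cache: [yak(c=1) kiwi(c=2) ant(c=5)]
  9. access grape: MISS. Cache: [yak(c=1) grape(c=1) kiwi(c=2) ant(c=5)]
  10. access kiwi: HIT, count now 3. Cache: [yak(c=1) grape(c=1) kiwi(c=3) ant(c=5)]
  11. access yak: HIT, count now 2. Cache: [grape(c=1) yak(c=2) kiwi(c=3) ant(c=5)]
  12. access kiwi: HIT, count now 4. Cache: [grape(c=1) yak(c=2) kiwi(c=4) ant(c=5)]
  13. access kiwi: HIT, count now 5. Cache: [grape(c=1) yak(c=2) ant(c=5) kiwi(c=5)]
  14. access yak: HIT, count now 3. Cache: [grape(c=1) yak(c=3) ant(c=5) kiwi(c=5)]
  15. access grape: HIT, count now 2. Cache: [grape(c=2) yak(c=3) ant(c=5) kiwi(c=5)]
  16. access kiwi: HIT, count now 6. Cache: [grape(c=2) yak(c=3) ant(c=5) kiwi(c=6)]
  17. access kiwi: HIT, count now 7. Cache: [grape(c=2) yak(c=3) ant(c=5) kiwi(c=7)]
  18. access kiwi: HIT, count now 8. Cache: [grape(c=2) yak(c=3) ant(c=5) kiwi(c=8)]
  19. access kiwi: HIT, count now 9. Cache: [grape(c=2) yak(c=3) ant(c=5) kiwi(c=9)]
  20. access kiwi: HIT, count now 10. Cache: [grape(c=2) yak(c=3) ant(c=5) kiwi(c=10)]
  21. access kiwi: HIT, count now 11. Cache: [grape(c=2) yak(c=3) ant(c=5) kiwi(c=11)]
  22. access kiwi: HIT, count now 12. Cache: [grape(c=2) yak(c=3) ant(c=5) kiwi(c=12)]
  23. access bee: MISS. Cache: [bee(c=1) grape(c=2) yak(c=3) ant(c=5) kiwi(c=12)]
  24. access kiwi: HIT, count now 13. Cache: [bee(c=1) grape(c=2) yak(c=3) ant(c=5) kiwi(c=13)]
  25. access yak: HIT, count now 4. Cache: [bee(c=1) grape(c=2) yak(c=4) ant(c=5) kiwi(c=13)]
  26. access kiwi: HIT, count now 14. Cache: [bee(c=1) grape(c=2) yak(c=4) ant(c=5) kiwi(c=14)]
  27. access kiwi: HIT, count now 15. Cache: [bee(c=1) grape(c=2) yak(c=4) ant(c=5) kiwi(c=15)]
  28. access ant: HIT, count now 6. Cache: [bee(c=1) grape(c=2) yak(c=4) ant(c=6) kiwi(c=15)]
  29. access ant: HIT, count now 7. Cache: [bee(c=1) grape(c=2) yak(c=4) ant(c=7) kiwi(c=15)]
  30. access kiwi: HIT, count now 16. Cache: [bee(c=1) grape(c=2) yak(c=4) ant(c=7) kiwi(c=16)]
  31. access ant: HIT, count now 8. Cache: [bee(c=1) grape(c=2) yak(c=4) ant(c=8) kiwi(c=16)]
  32. access ant: HIT, count now 9. Cache: [bee(c=1) grape(c=2) yak(c=4) ant(c=9) kiwi(c=16)]
  33. access kiwi: HIT, count now 17. Cache: [bee(c=1) grape(c=2) yak(c=4) ant(c=9) kiwi(c=17)]
  34. access kiwi: HIT, count now 18. Cache: [bee(c=1) grape(c=2) yak(c=4) ant(c=9) kiwi(c=18)]
  35. access kiwi: HIT, count now 19. Cache: [bee(c=1) grape(c=2) yak(c=4) ant(c=9) kiwi(c=19)]
  36. access kiwi: HIT, count now 20. Cache: [bee(c=1) grape(c=2) yak(c=4) ant(c=9) kiwi(c=20)]
  37. access bee: HIT, count now 2. Cache: [grape(c=2) bee(c=2) yak(c=4) ant(c=9) kiwi(c=20)]
  38. access kiwi: HIT, count now 21. Cache: [grape(c=2) bee(c=2) yak(c=4) ant(c=9) kiwi(c=21)]
  39. access yak: HIT, count now 5. Cache: [grape(c=2) bee(c=2) yak(c=5) ant(c=9) kiwi(c=21)]
  40. access fox: MISS, evict grape(c=2). Cache: [fox(c=1) bee(c=2) yak(c=5) ant(c=9) kiwi(c=21)]
Total: 34 hits, 6 misses, 1 evictions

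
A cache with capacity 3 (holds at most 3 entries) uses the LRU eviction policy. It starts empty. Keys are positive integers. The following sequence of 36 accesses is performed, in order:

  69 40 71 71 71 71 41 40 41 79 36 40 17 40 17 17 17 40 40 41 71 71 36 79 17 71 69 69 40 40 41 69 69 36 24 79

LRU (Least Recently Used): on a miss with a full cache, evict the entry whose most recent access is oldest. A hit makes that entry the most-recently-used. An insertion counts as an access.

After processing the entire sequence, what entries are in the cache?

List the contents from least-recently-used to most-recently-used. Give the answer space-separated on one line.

LRU simulation (capacity=3):
  1. access 69: MISS. Cache (LRU->MRU): [69]
  2. access 40: MISS. Cache (LRU->MRU): [69 40]
  3. access 71: MISS. Cache (LRU->MRU): [69 40 71]
  4. access 71: HIT. Cache (LRU->MRU): [69 40 71]
  5. access 71: HIT. Cache (LRU->MRU): [69 40 71]
  6. access 71: HIT. Cache (LRU->MRU): [69 40 71]
  7. access 41: MISS, evict 69. Cache (LRU->MRU): [40 71 41]
  8. access 40: HIT. Cache (LRU->MRU): [71 41 40]
  9. access 41: HIT. Cache (LRU->MRU): [71 40 41]
  10. access 79: MISS, evict 71. Cache (LRU->MRU): [40 41 79]
  11. access 36: MISS, evict 40. Cache (LRU->MRU): [41 79 36]
  12. access 40: MISS, evict 41. Cache (LRU->MRU): [79 36 40]
  13. access 17: MISS, evict 79. Cache (LRU->MRU): [36 40 17]
  14. access 40: HIT. Cache (LRU->MRU): [36 17 40]
  15. access 17: HIT. Cache (LRU->MRU): [36 40 17]
  16. access 17: HIT. Cache (LRU->MRU): [36 40 17]
  17. access 17: HIT. Cache (LRU->MRU): [36 40 17]
  18. access 40: HIT. Cache (LRU->MRU): [36 17 40]
  19. access 40: HIT. Cache (LRU->MRU): [36 17 40]
  20. access 41: MISS, evict 36. Cache (LRU->MRU): [17 40 41]
  21. access 71: MISS, evict 17. Cache (LRU->MRU): [40 41 71]
  22. access 71: HIT. Cache (LRU->MRU): [40 41 71]
  23. access 36: MISS, evict 40. Cache (LRU->MRU): [41 71 36]
  24. access 79: MISS, evict 41. Cache (LRU->MRU): [71 36 79]
  25. access 17: MISS, evict 71. Cache (LRU->MRU): [36 79 17]
  26. access 71: MISS, evict 36. Cache (LRU->MRU): [79 17 71]
  27. access 69: MISS, evict 79. Cache (LRU->MRU): [17 71 69]
  28. access 69: HIT. Cache (LRU->MRU): [17 71 69]
  29. access 40: MISS, evict 17. Cache (LRU->MRU): [71 69 40]
  30. access 40: HIT. Cache (LRU->MRU): [71 69 40]
  31. access 41: MISS, evict 71. Cache (LRU->MRU): [69 40 41]
  32. access 69: HIT. Cache (LRU->MRU): [40 41 69]
  33. access 69: HIT. Cache (LRU->MRU): [40 41 69]
  34. access 36: MISS, evict 40. Cache (LRU->MRU): [41 69 36]
  35. access 24: MISS, evict 41. Cache (LRU->MRU): [69 36 24]
  36. access 79: MISS, evict 69. Cache (LRU->MRU): [36 24 79]
Total: 16 hits, 20 misses, 17 evictions

Answer: 36 24 79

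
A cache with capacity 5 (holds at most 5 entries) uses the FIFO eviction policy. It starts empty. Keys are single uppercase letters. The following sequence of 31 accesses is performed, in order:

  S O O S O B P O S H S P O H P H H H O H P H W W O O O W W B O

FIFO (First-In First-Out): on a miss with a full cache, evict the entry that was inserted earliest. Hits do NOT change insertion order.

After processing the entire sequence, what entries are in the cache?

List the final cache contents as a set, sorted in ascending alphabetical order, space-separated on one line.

Answer: B H O P W

Derivation:
FIFO simulation (capacity=5):
  1. access S: MISS. Cache (old->new): [S]
  2. access O: MISS. Cache (old->new): [S O]
  3. access O: HIT. Cache (old->new): [S O]
  4. access S: HIT. Cache (old->new): [S O]
  5. access O: HIT. Cache (old->new): [S O]
  6. access B: MISS. Cache (old->new): [S O B]
  7. access P: MISS. Cache (old->new): [S O B P]
  8. access O: HIT. Cache (old->new): [S O B P]
  9. access S: HIT. Cache (old->new): [S O B P]
  10. access H: MISS. Cache (old->new): [S O B P H]
  11. access S: HIT. Cache (old->new): [S O B P H]
  12. access P: HIT. Cache (old->new): [S O B P H]
  13. access O: HIT. Cache (old->new): [S O B P H]
  14. access H: HIT. Cache (old->new): [S O B P H]
  15. access P: HIT. Cache (old->new): [S O B P H]
  16. access H: HIT. Cache (old->new): [S O B P H]
  17. access H: HIT. Cache (old->new): [S O B P H]
  18. access H: HIT. Cache (old->new): [S O B P H]
  19. access O: HIT. Cache (old->new): [S O B P H]
  20. access H: HIT. Cache (old->new): [S O B P H]
  21. access P: HIT. Cache (old->new): [S O B P H]
  22. access H: HIT. Cache (old->new): [S O B P H]
  23. access W: MISS, evict S. Cache (old->new): [O B P H W]
  24. access W: HIT. Cache (old->new): [O B P H W]
  25. access O: HIT. Cache (old->new): [O B P H W]
  26. access O: HIT. Cache (old->new): [O B P H W]
  27. access O: HIT. Cache (old->new): [O B P H W]
  28. access W: HIT. Cache (old->new): [O B P H W]
  29. access W: HIT. Cache (old->new): [O B P H W]
  30. access B: HIT. Cache (old->new): [O B P H W]
  31. access O: HIT. Cache (old->new): [O B P H W]
Total: 25 hits, 6 misses, 1 evictions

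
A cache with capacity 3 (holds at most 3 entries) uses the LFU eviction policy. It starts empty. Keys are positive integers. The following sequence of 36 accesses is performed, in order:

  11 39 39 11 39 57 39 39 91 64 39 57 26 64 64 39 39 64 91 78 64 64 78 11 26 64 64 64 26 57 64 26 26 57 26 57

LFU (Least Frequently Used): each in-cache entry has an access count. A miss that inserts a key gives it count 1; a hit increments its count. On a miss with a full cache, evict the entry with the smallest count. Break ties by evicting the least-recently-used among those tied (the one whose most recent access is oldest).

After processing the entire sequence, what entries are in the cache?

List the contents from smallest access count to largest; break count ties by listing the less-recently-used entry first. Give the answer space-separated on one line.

LFU simulation (capacity=3):
  1. access 11: MISS. Cache: [11(c=1)]
  2. access 39: MISS. Cache: [11(c=1) 39(c=1)]
  3. access 39: HIT, count now 2. Cache: [11(c=1) 39(c=2)]
  4. access 11: HIT, count now 2. Cache: [39(c=2) 11(c=2)]
  5. access 39: HIT, count now 3. Cache: [11(c=2) 39(c=3)]
  6. access 57: MISS. Cache: [57(c=1) 11(c=2) 39(c=3)]
  7. access 39: HIT, count now 4. Cache: [57(c=1) 11(c=2) 39(c=4)]
  8. access 39: HIT, count now 5. Cache: [57(c=1) 11(c=2) 39(c=5)]
  9. access 91: MISS, evict 57(c=1). Cache: [91(c=1) 11(c=2) 39(c=5)]
  10. access 64: MISS, evict 91(c=1). Cache: [64(c=1) 11(c=2) 39(c=5)]
  11. access 39: HIT, count now 6. Cache: [64(c=1) 11(c=2) 39(c=6)]
  12. access 57: MISS, evict 64(c=1). Cache: [57(c=1) 11(c=2) 39(c=6)]
  13. access 26: MISS, evict 57(c=1). Cache: [26(c=1) 11(c=2) 39(c=6)]
  14. access 64: MISS, evict 26(c=1). Cache: [64(c=1) 11(c=2) 39(c=6)]
  15. access 64: HIT, count now 2. Cache: [11(c=2) 64(c=2) 39(c=6)]
  16. access 39: HIT, count now 7. Cache: [11(c=2) 64(c=2) 39(c=7)]
  17. access 39: HIT, count now 8. Cache: [11(c=2) 64(c=2) 39(c=8)]
  18. access 64: HIT, count now 3. Cache: [11(c=2) 64(c=3) 39(c=8)]
  19. access 91: MISS, evict 11(c=2). Cache: [91(c=1) 64(c=3) 39(c=8)]
  20. access 78: MISS, evict 91(c=1). Cache: [78(c=1) 64(c=3) 39(c=8)]
  21. access 64: HIT, count now 4. Cache: [78(c=1) 64(c=4) 39(c=8)]
  22. access 64: HIT, count now 5. Cache: [78(c=1) 64(c=5) 39(c=8)]
  23. access 78: HIT, count now 2. Cache: [78(c=2) 64(c=5) 39(c=8)]
  24. access 11: MISS, evict 78(c=2). Cache: [11(c=1) 64(c=5) 39(c=8)]
  25. access 26: MISS, evict 11(c=1). Cache: [26(c=1) 64(c=5) 39(c=8)]
  26. access 64: HIT, count now 6. Cache: [26(c=1) 64(c=6) 39(c=8)]
  27. access 64: HIT, count now 7. Cache: [26(c=1) 64(c=7) 39(c=8)]
  28. access 64: HIT, count now 8. Cache: [26(c=1) 39(c=8) 64(c=8)]
  29. access 26: HIT, count now 2. Cache: [26(c=2) 39(c=8) 64(c=8)]
  30. access 57: MISS, evict 26(c=2). Cache: [57(c=1) 39(c=8) 64(c=8)]
  31. access 64: HIT, count now 9. Cache: [57(c=1) 39(c=8) 64(c=9)]
  32. access 26: MISS, evict 57(c=1). Cache: [26(c=1) 39(c=8) 64(c=9)]
  33. access 26: HIT, count now 2. Cache: [26(c=2) 39(c=8) 64(c=9)]
  34. access 57: MISS, evict 26(c=2). Cache: [57(c=1) 39(c=8) 64(c=9)]
  35. access 26: MISS, evict 57(c=1). Cache: [26(c=1) 39(c=8) 64(c=9)]
  36. access 57: MISS, evict 26(c=1). Cache: [57(c=1) 39(c=8) 64(c=9)]
Total: 19 hits, 17 misses, 14 evictions

Answer: 57 39 64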